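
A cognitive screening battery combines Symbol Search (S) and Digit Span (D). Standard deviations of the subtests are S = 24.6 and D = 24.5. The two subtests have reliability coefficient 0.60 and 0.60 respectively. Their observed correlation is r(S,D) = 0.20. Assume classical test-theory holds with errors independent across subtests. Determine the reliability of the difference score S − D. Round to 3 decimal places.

Var(S−D) = 24.6² + 24.5² − 2·24.6·24.5·0.20 = 1205.41 − 241.08 = 964.33.
With uncorrelated errors the cross-covariances are all true-score covariance, so they carry over unchanged; only the diagonal terms shrink to ρᵢσᵢ².
True-score variance = [24.6²·0.60 + 24.5²·0.60] − 241.08 = 723.246 − 241.08 = 482.166.
Reliability = 482.166 / 964.33 = 0.500.

0.500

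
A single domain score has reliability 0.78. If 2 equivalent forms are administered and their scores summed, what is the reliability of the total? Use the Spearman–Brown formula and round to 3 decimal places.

ρ_k = kρ / (1 + (k−1)ρ) = 2·0.78 / (1 + 1·0.78) = 1.560 / 1.780 = 0.876.

0.876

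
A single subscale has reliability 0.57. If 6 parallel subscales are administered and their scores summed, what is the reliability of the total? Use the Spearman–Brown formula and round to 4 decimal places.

ρ_k = kρ / (1 + (k−1)ρ) = 6·0.57 / (1 + 5·0.57) = 3.420 / 3.850 = 0.8883.

0.8883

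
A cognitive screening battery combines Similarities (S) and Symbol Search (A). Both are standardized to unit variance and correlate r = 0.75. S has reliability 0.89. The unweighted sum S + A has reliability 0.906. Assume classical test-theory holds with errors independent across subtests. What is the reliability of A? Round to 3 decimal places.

0.781

Var(S+A) = 2 + 2·0.75 = 3.500.
True-score variance = ρ_S + ρ_A + 2·0.75, so 0.906 = (0.89 + ρ_A + 1.50) / 3.500.
ρ_A = 0.906·3.500 − 0.89 − 1.50 = 0.781.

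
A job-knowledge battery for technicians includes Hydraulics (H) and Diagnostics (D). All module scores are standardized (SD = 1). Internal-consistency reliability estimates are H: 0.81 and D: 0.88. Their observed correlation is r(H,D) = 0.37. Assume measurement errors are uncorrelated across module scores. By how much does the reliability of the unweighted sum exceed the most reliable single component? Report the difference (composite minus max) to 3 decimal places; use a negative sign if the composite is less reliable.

0.007

Var(sum) = 2 + 0.74 = 2.74; true-score variance = 1.69 + 0.74 = 2.43; composite reliability = 0.8869.
Max component reliability = 0.8800.
Difference = 0.8869 − 0.8800 = 0.007.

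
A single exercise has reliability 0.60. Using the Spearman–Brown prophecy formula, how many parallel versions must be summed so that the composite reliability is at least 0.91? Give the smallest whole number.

k ≥ ρ*(1−ρ₁)/(ρ₁(1−ρ*)) = 0.91·0.40 / (0.60·0.09) = 6.741.
Smallest integer k = 7.

7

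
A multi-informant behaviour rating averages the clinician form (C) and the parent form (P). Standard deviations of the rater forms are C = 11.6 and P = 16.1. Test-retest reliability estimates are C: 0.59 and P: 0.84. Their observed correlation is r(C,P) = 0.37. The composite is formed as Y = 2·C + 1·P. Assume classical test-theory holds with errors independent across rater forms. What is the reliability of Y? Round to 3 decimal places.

Var(Y) = 2²·11.6² + 16.1² + 2·[2·11.6·16.1·0.37] = 797.45 + 276.405 = 1073.85.
With uncorrelated errors the cross-covariances are all true-score covariance, so they carry over unchanged; only the diagonal terms shrink to ρᵢσᵢ².
True-score variance = [2²·11.6²·0.59 + 16.1²·0.84] + 276.405 = 535.298 + 276.405 = 811.703.
Reliability = 811.703 / 1073.85 = 0.756.

0.756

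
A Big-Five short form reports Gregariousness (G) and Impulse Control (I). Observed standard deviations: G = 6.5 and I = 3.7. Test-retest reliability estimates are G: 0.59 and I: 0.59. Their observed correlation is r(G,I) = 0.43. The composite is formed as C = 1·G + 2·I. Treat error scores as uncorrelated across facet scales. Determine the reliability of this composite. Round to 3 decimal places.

0.713

Var(C) = 6.5² + 2²·3.7² + 2·[2·6.5·3.7·0.43] = 97.01 + 41.366 = 138.376.
Because errors are independent across components, Cov(Tᵢ,Tⱼ) = Cov(Xᵢ,Xⱼ); the off-diagonal part of the true-score variance is the same as above.
True-score variance = [6.5²·0.59 + 2²·3.7²·0.59] + 41.366 = 57.2359 + 41.366 = 98.6019.
Reliability = 98.6019 / 138.376 = 0.713.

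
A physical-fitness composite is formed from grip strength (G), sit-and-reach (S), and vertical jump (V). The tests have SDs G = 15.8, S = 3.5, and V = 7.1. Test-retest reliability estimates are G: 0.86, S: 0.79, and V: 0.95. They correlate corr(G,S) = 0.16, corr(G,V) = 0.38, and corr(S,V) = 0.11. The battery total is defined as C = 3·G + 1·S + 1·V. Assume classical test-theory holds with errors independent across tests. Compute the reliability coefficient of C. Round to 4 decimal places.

0.8782

Var(C) = 3²·15.8² + 3.5² + 7.1² + 2·[3·15.8·3.5·0.16 + 3·15.8·7.1·0.38 + 3.5·7.1·0.11] = 2309.42 + 314.325 = 2623.75.
Because errors are independent across components, Cov(Tᵢ,Tⱼ) = Cov(Xᵢ,Xⱼ); the off-diagonal part of the true-score variance is the same as above.
True-score variance = [3²·15.8²·0.86 + 3.5²·0.79 + 7.1²·0.95] + 314.325 = 1989.78 + 314.325 = 2304.11.
Reliability = 2304.11 / 2623.75 = 0.8782.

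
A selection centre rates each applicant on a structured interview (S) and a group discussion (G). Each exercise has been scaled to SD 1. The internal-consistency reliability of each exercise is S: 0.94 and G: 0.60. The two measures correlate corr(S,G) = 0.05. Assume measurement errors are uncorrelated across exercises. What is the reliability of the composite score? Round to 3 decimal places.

Var(S+G) = 2 + 2·[0.05] = 2 + 0.1 = 2.1.
With uncorrelated errors the cross-covariances are all true-score covariance, so they carry over unchanged; only the diagonal terms shrink to ρᵢσᵢ².
True-score variance = [0.94 + 0.60] + 0.1 = 1.54 + 0.1 = 1.64.
Reliability = 1.64 / 2.1 = 0.781.

0.781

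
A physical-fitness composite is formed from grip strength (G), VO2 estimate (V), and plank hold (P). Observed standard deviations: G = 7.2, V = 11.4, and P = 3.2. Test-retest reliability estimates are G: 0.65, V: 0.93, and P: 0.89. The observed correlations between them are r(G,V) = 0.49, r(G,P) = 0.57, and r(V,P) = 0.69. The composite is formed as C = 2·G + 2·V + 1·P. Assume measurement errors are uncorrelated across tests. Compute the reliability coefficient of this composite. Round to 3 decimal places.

Var(C) = 2²·7.2² + 2²·11.4² + 3.2² + 2·[4·7.2·11.4·0.49 + 2·7.2·3.2·0.57 + 2·11.4·3.2·0.69] = 737.44 + 474.97 = 1212.41.
Under uncorrelated errors the observed covariances equal the true-score covariances, so only the own-variance terms attenuate.
True-score variance = [2²·7.2²·0.65 + 2²·11.4²·0.93 + 3.2²·0.89] + 474.97 = 627.349 + 474.97 = 1102.32.
Reliability = 1102.32 / 1212.41 = 0.909.

0.909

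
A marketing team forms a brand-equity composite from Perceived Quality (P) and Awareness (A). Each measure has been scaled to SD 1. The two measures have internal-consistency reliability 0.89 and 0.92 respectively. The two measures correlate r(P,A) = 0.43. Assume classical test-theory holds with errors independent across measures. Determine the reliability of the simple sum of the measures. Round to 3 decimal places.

0.934

Var(P+A) = 2 + 2·[0.43] = 2 + 0.86 = 2.86.
Under uncorrelated errors the observed covariances equal the true-score covariances, so only the own-variance terms attenuate.
True-score variance = [0.89 + 0.92] + 0.86 = 1.81 + 0.86 = 2.67.
Reliability = 2.67 / 2.86 = 0.934.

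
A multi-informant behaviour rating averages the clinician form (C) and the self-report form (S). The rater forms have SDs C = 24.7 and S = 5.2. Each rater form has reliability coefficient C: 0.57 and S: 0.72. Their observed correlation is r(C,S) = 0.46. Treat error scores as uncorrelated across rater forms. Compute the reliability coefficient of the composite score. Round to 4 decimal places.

0.6426

Var(C+S) = 24.7² + 5.2² + 2·[24.7·5.2·0.46] = 637.13 + 118.165 = 755.295.
With uncorrelated errors the cross-covariances are all true-score covariance, so they carry over unchanged; only the diagonal terms shrink to ρᵢσᵢ².
True-score variance = [24.7²·0.57 + 5.2²·0.72] + 118.165 = 367.22 + 118.165 = 485.385.
Reliability = 485.385 / 755.295 = 0.6426.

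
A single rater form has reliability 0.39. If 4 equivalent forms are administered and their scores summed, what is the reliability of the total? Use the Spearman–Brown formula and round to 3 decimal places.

ρ_k = kρ / (1 + (k−1)ρ) = 4·0.39 / (1 + 3·0.39) = 1.560 / 2.170 = 0.719.

0.719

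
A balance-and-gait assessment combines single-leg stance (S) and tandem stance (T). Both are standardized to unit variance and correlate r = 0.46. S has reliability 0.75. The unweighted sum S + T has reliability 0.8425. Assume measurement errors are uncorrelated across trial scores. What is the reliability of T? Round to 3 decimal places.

Var(S+T) = 2 + 2·0.46 = 2.920.
True-score variance = ρ_S + ρ_T + 2·0.46, so 0.8425 = (0.75 + ρ_T + 0.92) / 2.920.
ρ_T = 0.8425·2.920 − 0.75 − 0.92 = 0.790.

0.790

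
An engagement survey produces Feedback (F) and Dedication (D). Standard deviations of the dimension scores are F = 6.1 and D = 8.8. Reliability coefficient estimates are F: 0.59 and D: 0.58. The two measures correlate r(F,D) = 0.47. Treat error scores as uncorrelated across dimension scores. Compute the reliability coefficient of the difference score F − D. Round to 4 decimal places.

Var(F−D) = 6.1² + 8.8² − 2·6.1·8.8·0.47 = 114.65 − 50.4592 = 64.1908.
Under uncorrelated errors the observed covariances equal the true-score covariances, so only the own-variance terms attenuate.
True-score variance = [6.1²·0.59 + 8.8²·0.58] − 50.4592 = 66.8691 − 50.4592 = 16.4099.
Reliability = 16.4099 / 64.1908 = 0.2556.

0.2556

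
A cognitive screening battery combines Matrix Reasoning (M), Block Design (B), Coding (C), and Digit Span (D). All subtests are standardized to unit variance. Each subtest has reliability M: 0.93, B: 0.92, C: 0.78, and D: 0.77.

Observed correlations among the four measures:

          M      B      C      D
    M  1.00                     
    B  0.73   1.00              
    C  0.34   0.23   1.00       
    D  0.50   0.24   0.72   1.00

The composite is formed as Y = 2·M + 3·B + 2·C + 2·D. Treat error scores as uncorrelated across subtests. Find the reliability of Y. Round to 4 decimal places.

0.9415

Var(Y) = 2² + 3² + 2² + 2² + 2·[6·0.73 + 4·0.34 + 4·0.50 + 6·0.23 + 6·0.24 + 4·0.72] = 21 + 26.88 = 47.88.
Under uncorrelated errors the observed covariances equal the true-score covariances, so only the own-variance terms attenuate.
True-score variance = [2²·0.93 + 3²·0.92 + 2²·0.78 + 2²·0.77] + 26.88 = 18.2 + 26.88 = 45.08.
Reliability = 45.08 / 47.88 = 0.9415.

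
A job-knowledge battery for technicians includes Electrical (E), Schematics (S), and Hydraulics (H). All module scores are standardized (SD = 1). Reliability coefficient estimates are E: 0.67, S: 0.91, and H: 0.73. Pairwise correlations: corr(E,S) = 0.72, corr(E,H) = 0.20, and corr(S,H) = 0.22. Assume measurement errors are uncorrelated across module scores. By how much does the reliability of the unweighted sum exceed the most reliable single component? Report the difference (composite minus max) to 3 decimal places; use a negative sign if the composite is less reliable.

-0.041

Var(sum) = 3 + 2.28 = 5.28; true-score variance = 2.31 + 2.28 = 4.59; composite reliability = 0.8693.
Max component reliability = 0.9100.
Difference = 0.8693 − 0.9100 = -0.041.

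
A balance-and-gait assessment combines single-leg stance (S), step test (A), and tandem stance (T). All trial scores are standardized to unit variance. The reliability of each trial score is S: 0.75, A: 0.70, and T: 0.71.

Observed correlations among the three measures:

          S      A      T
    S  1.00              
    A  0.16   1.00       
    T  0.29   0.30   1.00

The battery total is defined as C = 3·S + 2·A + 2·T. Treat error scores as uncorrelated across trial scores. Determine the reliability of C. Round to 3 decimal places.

0.814

Var(C) = 3² + 2² + 2² + 2·[6·0.16 + 6·0.29 + 4·0.30] = 17 + 7.8 = 24.8.
With uncorrelated errors the cross-covariances are all true-score covariance, so they carry over unchanged; only the diagonal terms shrink to ρᵢσᵢ².
True-score variance = [3²·0.75 + 2²·0.70 + 2²·0.71] + 7.8 = 12.39 + 7.8 = 20.19.
Reliability = 20.19 / 24.8 = 0.814.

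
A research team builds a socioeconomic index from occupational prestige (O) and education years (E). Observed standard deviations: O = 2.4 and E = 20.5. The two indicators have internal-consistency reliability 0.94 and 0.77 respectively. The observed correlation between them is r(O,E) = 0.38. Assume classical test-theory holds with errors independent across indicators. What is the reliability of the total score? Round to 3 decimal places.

0.791

Var(O+E) = 2.4² + 20.5² + 2·[2.4·20.5·0.38] = 426.01 + 37.392 = 463.402.
Under uncorrelated errors the observed covariances equal the true-score covariances, so only the own-variance terms attenuate.
True-score variance = [2.4²·0.94 + 20.5²·0.77] + 37.392 = 329.007 + 37.392 = 366.399.
Reliability = 366.399 / 463.402 = 0.791.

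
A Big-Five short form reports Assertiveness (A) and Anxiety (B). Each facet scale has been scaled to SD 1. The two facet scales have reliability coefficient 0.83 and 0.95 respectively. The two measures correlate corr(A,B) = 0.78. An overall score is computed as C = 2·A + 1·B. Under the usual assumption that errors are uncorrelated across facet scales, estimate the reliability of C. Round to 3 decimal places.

0.910

Var(C) = 2² + 1 + 2·[2·0.78] = 5 + 3.12 = 8.12.
Under uncorrelated errors the observed covariances equal the true-score covariances, so only the own-variance terms attenuate.
True-score variance = [2²·0.83 + 0.95] + 3.12 = 4.27 + 3.12 = 7.39.
Reliability = 7.39 / 8.12 = 0.910.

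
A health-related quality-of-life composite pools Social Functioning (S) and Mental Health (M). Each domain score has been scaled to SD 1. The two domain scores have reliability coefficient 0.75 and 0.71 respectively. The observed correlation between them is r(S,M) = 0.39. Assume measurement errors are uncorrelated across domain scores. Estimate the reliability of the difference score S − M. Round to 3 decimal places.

Var(S−M) = 1 + 1 − 2·0.39 = 2 − 0.78 = 1.22.
Under uncorrelated errors the observed covariances equal the true-score covariances, so only the own-variance terms attenuate.
True-score variance = [0.75 + 0.71] − 0.78 = 1.46 − 0.78 = 0.68.
Reliability = 0.68 / 1.22 = 0.557.

0.557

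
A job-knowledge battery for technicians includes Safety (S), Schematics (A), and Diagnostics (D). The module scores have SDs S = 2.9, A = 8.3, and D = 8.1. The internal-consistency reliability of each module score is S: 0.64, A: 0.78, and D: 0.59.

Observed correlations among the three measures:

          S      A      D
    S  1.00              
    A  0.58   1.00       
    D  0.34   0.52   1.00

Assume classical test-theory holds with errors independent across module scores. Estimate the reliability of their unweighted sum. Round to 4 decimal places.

0.8244

Var(S+A+D) = 2.9² + 8.3² + 8.1² + 2·[2.9·8.3·0.58 + 2.9·8.1·0.34 + 8.3·8.1·0.52] = 142.91 + 113.814 = 256.724.
Because errors are independent across components, Cov(Tᵢ,Tⱼ) = Cov(Xᵢ,Xⱼ); the off-diagonal part of the true-score variance is the same as above.
True-score variance = [2.9²·0.64 + 8.3²·0.78 + 8.1²·0.59] + 113.814 = 97.8265 + 113.814 = 211.64.
Reliability = 211.64 / 256.724 = 0.8244.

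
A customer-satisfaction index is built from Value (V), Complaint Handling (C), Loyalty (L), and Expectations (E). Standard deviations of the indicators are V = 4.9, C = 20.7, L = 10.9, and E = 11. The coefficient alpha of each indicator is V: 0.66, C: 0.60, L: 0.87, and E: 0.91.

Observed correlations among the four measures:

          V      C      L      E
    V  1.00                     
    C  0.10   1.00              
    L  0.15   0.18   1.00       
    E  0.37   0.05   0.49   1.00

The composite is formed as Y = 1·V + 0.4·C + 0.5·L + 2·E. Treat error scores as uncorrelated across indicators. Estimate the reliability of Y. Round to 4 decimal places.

Var(Y) = 4.9² + 0.4²·20.7² + 0.5²·10.9² + 2²·11² + 2·[0.4·4.9·20.7·0.10 + 0.5·4.9·10.9·0.15 + 2·4.9·11·0.37 + 0.2·20.7·10.9·0.18 + 0.8·20.7·11·0.05 + 10.9·11·0.49] = 606.271 + 247.861 = 854.132.
Under uncorrelated errors the observed covariances equal the true-score covariances, so only the own-variance terms attenuate.
True-score variance = [4.9²·0.66 + 0.4²·20.7²·0.60 + 0.5²·10.9²·0.87 + 2²·11²·0.91] + 247.861 = 523.263 + 247.861 = 771.124.
Reliability = 771.124 / 854.132 = 0.9028.

0.9028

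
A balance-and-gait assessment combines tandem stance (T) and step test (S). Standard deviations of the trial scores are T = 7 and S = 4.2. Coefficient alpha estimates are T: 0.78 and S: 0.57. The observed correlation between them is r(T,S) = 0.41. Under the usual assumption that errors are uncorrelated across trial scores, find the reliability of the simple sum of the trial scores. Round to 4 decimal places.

Var(T+S) = 7² + 4.2² + 2·[7·4.2·0.41] = 66.64 + 24.108 = 90.748.
With uncorrelated errors the cross-covariances are all true-score covariance, so they carry over unchanged; only the diagonal terms shrink to ρᵢσᵢ².
True-score variance = [7²·0.78 + 4.2²·0.57] + 24.108 = 48.2748 + 24.108 = 72.3828.
Reliability = 72.3828 / 90.748 = 0.7976.

0.7976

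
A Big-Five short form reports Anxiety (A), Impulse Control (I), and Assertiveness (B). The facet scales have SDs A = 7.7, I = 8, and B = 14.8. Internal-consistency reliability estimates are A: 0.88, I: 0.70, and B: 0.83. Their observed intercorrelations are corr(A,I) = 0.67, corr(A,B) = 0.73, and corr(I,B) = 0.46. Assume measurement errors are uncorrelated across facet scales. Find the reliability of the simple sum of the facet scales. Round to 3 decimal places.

0.909

Var(A+I+B) = 7.7² + 8² + 14.8² + 2·[7.7·8·0.67 + 7.7·14.8·0.73 + 8·14.8·0.46] = 342.33 + 357.854 = 700.184.
Under uncorrelated errors the observed covariances equal the true-score covariances, so only the own-variance terms attenuate.
True-score variance = [7.7²·0.88 + 8²·0.70 + 14.8²·0.83] + 357.854 = 278.778 + 357.854 = 636.632.
Reliability = 636.632 / 700.184 = 0.909.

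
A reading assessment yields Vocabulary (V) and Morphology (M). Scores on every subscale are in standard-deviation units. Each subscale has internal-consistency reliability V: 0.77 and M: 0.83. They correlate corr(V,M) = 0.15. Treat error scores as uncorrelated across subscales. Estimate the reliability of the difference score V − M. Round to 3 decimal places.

Var(V−M) = 1 + 1 − 2·0.15 = 2 − 0.3 = 1.7.
Because errors are independent across components, Cov(Tᵢ,Tⱼ) = Cov(Xᵢ,Xⱼ); the off-diagonal part of the true-score variance is the same as above.
True-score variance = [0.77 + 0.83] − 0.3 = 1.6 − 0.3 = 1.3.
Reliability = 1.3 / 1.7 = 0.765.

0.765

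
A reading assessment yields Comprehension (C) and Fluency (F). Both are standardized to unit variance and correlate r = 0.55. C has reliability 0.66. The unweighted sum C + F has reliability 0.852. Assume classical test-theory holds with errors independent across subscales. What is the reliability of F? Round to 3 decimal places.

0.881

Var(C+F) = 2 + 2·0.55 = 3.100.
True-score variance = ρ_C + ρ_F + 2·0.55, so 0.852 = (0.66 + ρ_F + 1.10) / 3.100.
ρ_F = 0.852·3.100 − 0.66 − 1.10 = 0.881.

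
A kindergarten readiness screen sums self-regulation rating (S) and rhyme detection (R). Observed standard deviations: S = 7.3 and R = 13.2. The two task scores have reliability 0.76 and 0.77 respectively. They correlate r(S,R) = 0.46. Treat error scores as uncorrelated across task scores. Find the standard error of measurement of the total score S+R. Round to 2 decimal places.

7.27

Var(total) = 227.53 + 88.6512 = 316.181.
True-score variance = 174.665 + 88.6512 = 263.316, so reliability = 0.8328.
Error variance = 316.181 − 263.316 = 52.8648; SEM = √52.8648 = 7.27.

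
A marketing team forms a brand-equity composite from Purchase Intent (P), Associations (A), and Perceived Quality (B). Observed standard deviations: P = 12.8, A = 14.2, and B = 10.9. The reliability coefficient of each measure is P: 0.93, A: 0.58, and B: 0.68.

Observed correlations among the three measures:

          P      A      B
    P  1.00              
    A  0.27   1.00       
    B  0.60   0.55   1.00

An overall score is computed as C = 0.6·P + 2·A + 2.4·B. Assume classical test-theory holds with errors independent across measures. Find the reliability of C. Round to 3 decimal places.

Var(C) = 0.6²·12.8² + 2²·14.2² + 2.4²·10.9² + 2·[1.2·12.8·14.2·0.27 + 1.44·12.8·10.9·0.60 + 4.8·14.2·10.9·0.55] = 1549.89 + 1176.11 = 2726.
Because errors are independent across components, Cov(Tᵢ,Tⱼ) = Cov(Xᵢ,Xⱼ); the off-diagonal part of the true-score variance is the same as above.
True-score variance = [0.6²·12.8²·0.93 + 2²·14.2²·0.58 + 2.4²·10.9²·0.68] + 1176.11 = 988.013 + 1176.11 = 2164.12.
Reliability = 2164.12 / 2726 = 0.794.

0.794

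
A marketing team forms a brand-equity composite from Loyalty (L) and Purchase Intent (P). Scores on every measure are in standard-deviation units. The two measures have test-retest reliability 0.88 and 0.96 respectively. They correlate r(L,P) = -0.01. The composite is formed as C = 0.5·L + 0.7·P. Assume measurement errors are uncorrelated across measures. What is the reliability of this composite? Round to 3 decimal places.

Var(C) = 0.5² + 0.7² + 2·[0.35·(-0.01)] = 0.74 − 0.007 = 0.733.
With uncorrelated errors the cross-covariances are all true-score covariance, so they carry over unchanged; only the diagonal terms shrink to ρᵢσᵢ².
True-score variance = [0.5²·0.88 + 0.7²·0.96] − 0.007 = 0.6904 − 0.007 = 0.6834.
Reliability = 0.6834 / 0.733 = 0.932.

0.932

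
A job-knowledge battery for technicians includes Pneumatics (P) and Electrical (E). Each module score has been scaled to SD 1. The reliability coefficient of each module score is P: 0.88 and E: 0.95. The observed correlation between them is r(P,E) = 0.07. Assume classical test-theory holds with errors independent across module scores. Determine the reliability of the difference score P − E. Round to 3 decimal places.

0.909

Var(P−E) = 1 + 1 − 2·0.07 = 2 − 0.14 = 1.86.
Under uncorrelated errors the observed covariances equal the true-score covariances, so only the own-variance terms attenuate.
True-score variance = [0.88 + 0.95] − 0.14 = 1.83 − 0.14 = 1.69.
Reliability = 1.69 / 1.86 = 0.909.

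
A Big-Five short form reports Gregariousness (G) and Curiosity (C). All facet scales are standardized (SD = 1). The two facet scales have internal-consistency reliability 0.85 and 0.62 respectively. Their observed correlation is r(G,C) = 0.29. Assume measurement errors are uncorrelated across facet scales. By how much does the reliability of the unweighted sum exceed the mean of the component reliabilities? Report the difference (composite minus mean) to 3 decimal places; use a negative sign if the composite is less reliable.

Var(sum) = 2 + 0.58 = 2.58; true-score variance = 1.47 + 0.58 = 2.05; composite reliability = 0.7946.
Mean component reliability = 0.7350.
Difference = 0.7946 − 0.7350 = 0.060.

0.060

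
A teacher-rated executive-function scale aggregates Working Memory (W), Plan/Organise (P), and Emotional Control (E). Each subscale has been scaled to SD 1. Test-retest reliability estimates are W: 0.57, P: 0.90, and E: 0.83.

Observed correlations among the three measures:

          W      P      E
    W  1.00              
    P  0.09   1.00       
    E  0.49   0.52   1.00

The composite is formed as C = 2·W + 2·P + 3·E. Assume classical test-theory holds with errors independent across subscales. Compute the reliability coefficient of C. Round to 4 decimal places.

0.8777

Var(C) = 2² + 2² + 3² + 2·[4·0.09 + 6·0.49 + 6·0.52] = 17 + 12.84 = 29.84.
Under uncorrelated errors the observed covariances equal the true-score covariances, so only the own-variance terms attenuate.
True-score variance = [2²·0.57 + 2²·0.90 + 3²·0.83] + 12.84 = 13.35 + 12.84 = 26.19.
Reliability = 26.19 / 29.84 = 0.8777.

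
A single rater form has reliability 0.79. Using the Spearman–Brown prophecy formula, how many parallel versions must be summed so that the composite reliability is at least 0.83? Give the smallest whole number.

k ≥ ρ*(1−ρ₁)/(ρ₁(1−ρ*)) = 0.83·0.21 / (0.79·0.17) = 1.298.
Smallest integer k = 2.

2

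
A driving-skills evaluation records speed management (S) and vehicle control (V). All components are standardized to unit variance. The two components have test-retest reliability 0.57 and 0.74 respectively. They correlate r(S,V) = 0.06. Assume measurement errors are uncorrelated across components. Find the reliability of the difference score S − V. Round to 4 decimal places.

Var(S−V) = 1 + 1 − 2·0.06 = 2 − 0.12 = 1.88.
With uncorrelated errors the cross-covariances are all true-score covariance, so they carry over unchanged; only the diagonal terms shrink to ρᵢσᵢ².
True-score variance = [0.57 + 0.74] − 0.12 = 1.31 − 0.12 = 1.19.
Reliability = 1.19 / 1.88 = 0.6330.

0.6330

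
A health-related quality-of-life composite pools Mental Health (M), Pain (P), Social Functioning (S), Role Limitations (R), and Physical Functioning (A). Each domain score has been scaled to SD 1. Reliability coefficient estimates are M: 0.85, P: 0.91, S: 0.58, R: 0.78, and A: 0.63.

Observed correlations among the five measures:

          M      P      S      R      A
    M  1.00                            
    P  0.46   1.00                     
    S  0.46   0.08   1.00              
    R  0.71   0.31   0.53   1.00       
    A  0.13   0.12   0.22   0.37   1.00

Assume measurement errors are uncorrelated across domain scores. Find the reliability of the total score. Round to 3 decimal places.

Var(M+P+S+R+A) = 5 + 2·[0.46 + 0.46 + 0.71 + 0.13 + 0.08 + 0.31 + 0.12 + 0.53 + 0.22 + 0.37] = 5 + 6.78 = 11.78.
Under uncorrelated errors the observed covariances equal the true-score covariances, so only the own-variance terms attenuate.
True-score variance = [0.85 + 0.91 + 0.58 + 0.78 + 0.63] + 6.78 = 3.75 + 6.78 = 10.53.
Reliability = 10.53 / 11.78 = 0.894.

0.894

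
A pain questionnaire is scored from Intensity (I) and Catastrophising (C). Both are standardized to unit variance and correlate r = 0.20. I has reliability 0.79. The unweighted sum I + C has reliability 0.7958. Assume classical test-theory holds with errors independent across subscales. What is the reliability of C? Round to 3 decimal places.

Var(I+C) = 2 + 2·0.20 = 2.400.
True-score variance = ρ_I + ρ_C + 2·0.20, so 0.7958 = (0.79 + ρ_C + 0.40) / 2.400.
ρ_C = 0.7958·2.400 − 0.79 − 0.40 = 0.720.

0.720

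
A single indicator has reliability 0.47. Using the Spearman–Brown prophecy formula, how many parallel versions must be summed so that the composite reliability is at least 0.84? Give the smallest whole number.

k ≥ ρ*(1−ρ₁)/(ρ₁(1−ρ*)) = 0.84·0.53 / (0.47·0.16) = 5.920.
Smallest integer k = 6.

6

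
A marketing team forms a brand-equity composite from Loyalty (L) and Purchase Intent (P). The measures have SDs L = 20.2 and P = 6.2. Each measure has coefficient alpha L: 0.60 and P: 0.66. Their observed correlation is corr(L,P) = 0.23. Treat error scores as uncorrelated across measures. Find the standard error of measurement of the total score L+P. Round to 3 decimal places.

13.277

Var(total) = 446.48 + 57.6104 = 504.09.
True-score variance = 270.194 + 57.6104 = 327.805, so reliability = 0.6503.
Error variance = 504.09 − 327.805 = 176.286; SEM = √176.286 = 13.277.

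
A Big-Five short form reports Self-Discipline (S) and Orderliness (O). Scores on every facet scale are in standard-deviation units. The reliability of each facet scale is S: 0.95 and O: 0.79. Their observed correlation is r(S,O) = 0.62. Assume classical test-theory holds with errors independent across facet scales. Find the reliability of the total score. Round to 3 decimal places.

0.920

Var(S+O) = 2 + 2·[0.62] = 2 + 1.24 = 3.24.
Because errors are independent across components, Cov(Tᵢ,Tⱼ) = Cov(Xᵢ,Xⱼ); the off-diagonal part of the true-score variance is the same as above.
True-score variance = [0.95 + 0.79] + 1.24 = 1.74 + 1.24 = 2.98.
Reliability = 2.98 / 3.24 = 0.920.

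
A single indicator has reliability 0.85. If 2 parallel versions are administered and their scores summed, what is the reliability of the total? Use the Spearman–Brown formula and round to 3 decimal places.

ρ_k = kρ / (1 + (k−1)ρ) = 2·0.85 / (1 + 1·0.85) = 1.700 / 1.850 = 0.919.

0.919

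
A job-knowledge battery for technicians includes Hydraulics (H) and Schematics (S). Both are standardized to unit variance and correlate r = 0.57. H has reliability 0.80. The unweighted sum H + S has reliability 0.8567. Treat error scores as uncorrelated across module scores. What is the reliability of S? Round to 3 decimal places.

0.750

Var(H+S) = 2 + 2·0.57 = 3.140.
True-score variance = ρ_H + ρ_S + 2·0.57, so 0.8567 = (0.80 + ρ_S + 1.14) / 3.140.
ρ_S = 0.8567·3.140 − 0.80 − 1.14 = 0.750.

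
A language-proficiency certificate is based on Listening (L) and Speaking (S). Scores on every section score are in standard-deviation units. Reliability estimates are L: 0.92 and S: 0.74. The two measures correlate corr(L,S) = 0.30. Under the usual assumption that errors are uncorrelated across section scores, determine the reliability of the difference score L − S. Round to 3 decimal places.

Var(L−S) = 1 + 1 − 2·0.30 = 2 − 0.6 = 1.4.
Because errors are independent across components, Cov(Tᵢ,Tⱼ) = Cov(Xᵢ,Xⱼ); the off-diagonal part of the true-score variance is the same as above.
True-score variance = [0.92 + 0.74] − 0.6 = 1.66 − 0.6 = 1.06.
Reliability = 1.06 / 1.4 = 0.757.

0.757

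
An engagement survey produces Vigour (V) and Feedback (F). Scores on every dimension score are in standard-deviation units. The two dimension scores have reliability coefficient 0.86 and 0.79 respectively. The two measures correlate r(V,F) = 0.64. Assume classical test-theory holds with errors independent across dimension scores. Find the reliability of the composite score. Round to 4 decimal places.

Var(V+F) = 2 + 2·[0.64] = 2 + 1.28 = 3.28.
Under uncorrelated errors the observed covariances equal the true-score covariances, so only the own-variance terms attenuate.
True-score variance = [0.86 + 0.79] + 1.28 = 1.65 + 1.28 = 2.93.
Reliability = 2.93 / 3.28 = 0.8933.

0.8933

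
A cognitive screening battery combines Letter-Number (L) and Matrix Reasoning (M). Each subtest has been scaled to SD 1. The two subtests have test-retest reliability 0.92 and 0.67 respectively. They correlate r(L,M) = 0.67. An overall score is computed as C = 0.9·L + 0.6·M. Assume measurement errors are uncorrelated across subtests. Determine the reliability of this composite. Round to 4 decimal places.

0.9030

Var(C) = 0.9² + 0.6² + 2·[0.54·0.67] = 1.17 + 0.7236 = 1.8936.
Because errors are independent across components, Cov(Tᵢ,Tⱼ) = Cov(Xᵢ,Xⱼ); the off-diagonal part of the true-score variance is the same as above.
True-score variance = [0.9²·0.92 + 0.6²·0.67] + 0.7236 = 0.9864 + 0.7236 = 1.71.
Reliability = 1.71 / 1.8936 = 0.9030.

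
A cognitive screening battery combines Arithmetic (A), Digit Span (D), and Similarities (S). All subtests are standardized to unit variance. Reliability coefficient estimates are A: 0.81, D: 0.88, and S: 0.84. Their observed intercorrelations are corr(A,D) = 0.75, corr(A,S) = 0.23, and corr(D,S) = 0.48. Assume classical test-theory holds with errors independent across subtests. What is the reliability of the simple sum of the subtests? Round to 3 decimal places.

Var(A+D+S) = 3 + 2·[0.75 + 0.23 + 0.48] = 3 + 2.92 = 5.92.
With uncorrelated errors the cross-covariances are all true-score covariance, so they carry over unchanged; only the diagonal terms shrink to ρᵢσᵢ².
True-score variance = [0.81 + 0.88 + 0.84] + 2.92 = 2.53 + 2.92 = 5.45.
Reliability = 5.45 / 5.92 = 0.921.

0.921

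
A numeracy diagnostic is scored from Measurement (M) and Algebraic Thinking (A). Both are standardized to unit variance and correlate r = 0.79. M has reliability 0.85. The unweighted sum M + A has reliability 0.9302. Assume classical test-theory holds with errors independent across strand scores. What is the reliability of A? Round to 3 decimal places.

0.900

Var(M+A) = 2 + 2·0.79 = 3.580.
True-score variance = ρ_M + ρ_A + 2·0.79, so 0.9302 = (0.85 + ρ_A + 1.58) / 3.580.
ρ_A = 0.9302·3.580 − 0.85 − 1.58 = 0.900.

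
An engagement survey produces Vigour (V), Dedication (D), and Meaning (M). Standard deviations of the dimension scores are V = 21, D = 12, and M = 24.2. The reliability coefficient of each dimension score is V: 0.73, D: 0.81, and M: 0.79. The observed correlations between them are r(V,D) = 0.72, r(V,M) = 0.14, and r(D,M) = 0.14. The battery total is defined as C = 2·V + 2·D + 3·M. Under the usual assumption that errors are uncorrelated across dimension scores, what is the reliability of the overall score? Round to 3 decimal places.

0.837

Var(C) = 2²·21² + 2²·12² + 3²·24.2² + 2·[4·21·12·0.72 + 6·21·24.2·0.14 + 6·12·24.2·0.14] = 7610.76 + 2793.17 = 10403.9.
With uncorrelated errors the cross-covariances are all true-score covariance, so they carry over unchanged; only the diagonal terms shrink to ρᵢσᵢ².
True-score variance = [2²·21²·0.73 + 2²·12²·0.81 + 3²·24.2²·0.79] + 2793.17 = 5918.18 + 2793.17 = 8711.35.
Reliability = 8711.35 / 10403.9 = 0.837.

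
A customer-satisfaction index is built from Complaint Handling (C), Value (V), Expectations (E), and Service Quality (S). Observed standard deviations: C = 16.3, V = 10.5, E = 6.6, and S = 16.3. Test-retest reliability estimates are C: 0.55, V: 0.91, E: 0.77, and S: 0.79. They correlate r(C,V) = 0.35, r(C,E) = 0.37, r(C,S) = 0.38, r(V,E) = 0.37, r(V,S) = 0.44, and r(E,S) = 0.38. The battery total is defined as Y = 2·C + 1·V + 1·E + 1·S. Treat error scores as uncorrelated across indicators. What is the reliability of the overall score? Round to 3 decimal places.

Var(Y) = 2²·16.3² + 10.5² + 6.6² + 16.3² + 2·[2·16.3·10.5·0.35 + 2·16.3·6.6·0.37 + 2·16.3·16.3·0.38 + 10.5·6.6·0.37 + 10.5·16.3·0.44 + 6.6·16.3·0.38] = 1482.26 + 1086.33 = 2568.59.
With uncorrelated errors the cross-covariances are all true-score covariance, so they carry over unchanged; only the diagonal terms shrink to ρᵢσᵢ².
True-score variance = [2²·16.3²·0.55 + 10.5²·0.91 + 6.6²·0.77 + 16.3²·0.79] + 1086.33 = 928.282 + 1086.33 = 2014.61.
Reliability = 2014.61 / 2568.59 = 0.784.

0.784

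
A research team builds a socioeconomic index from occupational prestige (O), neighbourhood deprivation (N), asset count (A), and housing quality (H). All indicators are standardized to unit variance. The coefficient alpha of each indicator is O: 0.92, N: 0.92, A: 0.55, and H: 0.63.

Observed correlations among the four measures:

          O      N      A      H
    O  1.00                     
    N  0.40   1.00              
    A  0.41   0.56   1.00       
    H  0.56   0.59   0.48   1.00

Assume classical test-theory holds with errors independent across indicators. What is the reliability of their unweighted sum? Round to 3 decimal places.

Var(O+N+A+H) = 4 + 2·[0.40 + 0.41 + 0.56 + 0.56 + 0.59 + 0.48] = 4 + 6 = 10.
With uncorrelated errors the cross-covariances are all true-score covariance, so they carry over unchanged; only the diagonal terms shrink to ρᵢσᵢ².
True-score variance = [0.92 + 0.92 + 0.55 + 0.63] + 6 = 3.02 + 6 = 9.02.
Reliability = 9.02 / 10 = 0.902.

0.902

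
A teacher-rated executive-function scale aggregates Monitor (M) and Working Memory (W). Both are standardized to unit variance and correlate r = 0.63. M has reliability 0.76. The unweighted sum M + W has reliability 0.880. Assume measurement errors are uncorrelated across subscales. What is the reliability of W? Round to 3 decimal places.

Var(M+W) = 2 + 2·0.63 = 3.260.
True-score variance = ρ_M + ρ_W + 2·0.63, so 0.880 = (0.76 + ρ_W + 1.26) / 3.260.
ρ_W = 0.880·3.260 − 0.76 − 1.26 = 0.849.

0.849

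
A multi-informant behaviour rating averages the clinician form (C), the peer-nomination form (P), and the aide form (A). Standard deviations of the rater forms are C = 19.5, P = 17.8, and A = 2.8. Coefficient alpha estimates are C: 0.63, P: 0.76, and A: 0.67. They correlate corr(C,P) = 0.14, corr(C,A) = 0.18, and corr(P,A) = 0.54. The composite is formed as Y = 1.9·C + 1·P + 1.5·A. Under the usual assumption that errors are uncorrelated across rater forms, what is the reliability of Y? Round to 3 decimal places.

Var(Y) = 1.9²·19.5² + 17.8² + 1.5²·2.8² + 2·[1.9·19.5·17.8·0.14 + 2.85·19.5·2.8·0.18 + 1.5·17.8·2.8·0.54] = 1707.18 + 321.418 = 2028.6.
Under uncorrelated errors the observed covariances equal the true-score covariances, so only the own-variance terms attenuate.
True-score variance = [1.9²·19.5²·0.63 + 17.8²·0.76 + 1.5²·2.8²·0.67] + 321.418 = 1117.42 + 321.418 = 1438.84.
Reliability = 1438.84 / 2028.6 = 0.709.

0.709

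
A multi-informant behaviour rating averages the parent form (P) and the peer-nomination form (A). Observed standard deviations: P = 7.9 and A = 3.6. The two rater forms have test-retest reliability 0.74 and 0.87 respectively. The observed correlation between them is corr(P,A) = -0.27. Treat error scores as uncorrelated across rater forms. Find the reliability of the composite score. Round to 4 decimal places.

Var(P+A) = 7.9² + 3.6² + 2·[7.9·3.6·(-0.27)] = 75.37 − 15.3576 = 60.0124.
Under uncorrelated errors the observed covariances equal the true-score covariances, so only the own-variance terms attenuate.
True-score variance = [7.9²·0.74 + 3.6²·0.87] − 15.3576 = 57.4586 − 15.3576 = 42.101.
Reliability = 42.101 / 60.0124 = 0.7015.

0.7015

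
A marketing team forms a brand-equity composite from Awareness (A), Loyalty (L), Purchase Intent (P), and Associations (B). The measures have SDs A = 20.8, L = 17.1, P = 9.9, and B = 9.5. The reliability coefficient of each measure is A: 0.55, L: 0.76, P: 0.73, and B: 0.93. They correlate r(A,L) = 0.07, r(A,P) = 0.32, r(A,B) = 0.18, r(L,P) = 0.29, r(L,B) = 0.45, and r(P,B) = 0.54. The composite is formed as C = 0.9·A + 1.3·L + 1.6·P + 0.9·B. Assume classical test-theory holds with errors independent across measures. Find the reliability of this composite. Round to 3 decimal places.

Var(C) = 0.9²·20.8² + 1.3²·17.1² + 1.6²·9.9² + 0.9²·9.5² + 2·[1.17·20.8·17.1·0.07 + 1.44·20.8·9.9·0.32 + 0.81·20.8·9.5·0.18 + 2.08·17.1·9.9·0.29 + 1.17·17.1·9.5·0.45 + 1.44·9.9·9.5·0.54] = 1168.62 + 827.214 = 1995.83.
Under uncorrelated errors the observed covariances equal the true-score covariances, so only the own-variance terms attenuate.
True-score variance = [0.9²·20.8²·0.55 + 1.3²·17.1²·0.76 + 1.6²·9.9²·0.73 + 0.9²·9.5²·0.93] + 827.214 = 819.459 + 827.214 = 1646.67.
Reliability = 1646.67 / 1995.83 = 0.825.

0.825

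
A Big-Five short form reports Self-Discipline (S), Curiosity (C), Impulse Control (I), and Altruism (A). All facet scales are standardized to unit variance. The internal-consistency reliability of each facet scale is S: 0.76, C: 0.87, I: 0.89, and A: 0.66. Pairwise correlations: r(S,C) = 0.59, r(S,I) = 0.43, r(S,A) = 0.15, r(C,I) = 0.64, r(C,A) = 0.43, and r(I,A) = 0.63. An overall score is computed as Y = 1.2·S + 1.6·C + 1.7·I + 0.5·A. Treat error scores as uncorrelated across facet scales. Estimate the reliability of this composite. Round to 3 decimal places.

0.935

Var(Y) = 1.2² + 1.6² + 1.7² + 0.5² + 2·[1.92·0.59 + 2.04·0.43 + 0.6·0.15 + 2.72·0.64 + 0.8·0.43 + 0.85·0.63] = 7.14 + 9.4406 = 16.5806.
Under uncorrelated errors the observed covariances equal the true-score covariances, so only the own-variance terms attenuate.
True-score variance = [1.2²·0.76 + 1.6²·0.87 + 1.7²·0.89 + 0.5²·0.66] + 9.4406 = 6.0587 + 9.4406 = 15.4993.
Reliability = 15.4993 / 16.5806 = 0.935.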